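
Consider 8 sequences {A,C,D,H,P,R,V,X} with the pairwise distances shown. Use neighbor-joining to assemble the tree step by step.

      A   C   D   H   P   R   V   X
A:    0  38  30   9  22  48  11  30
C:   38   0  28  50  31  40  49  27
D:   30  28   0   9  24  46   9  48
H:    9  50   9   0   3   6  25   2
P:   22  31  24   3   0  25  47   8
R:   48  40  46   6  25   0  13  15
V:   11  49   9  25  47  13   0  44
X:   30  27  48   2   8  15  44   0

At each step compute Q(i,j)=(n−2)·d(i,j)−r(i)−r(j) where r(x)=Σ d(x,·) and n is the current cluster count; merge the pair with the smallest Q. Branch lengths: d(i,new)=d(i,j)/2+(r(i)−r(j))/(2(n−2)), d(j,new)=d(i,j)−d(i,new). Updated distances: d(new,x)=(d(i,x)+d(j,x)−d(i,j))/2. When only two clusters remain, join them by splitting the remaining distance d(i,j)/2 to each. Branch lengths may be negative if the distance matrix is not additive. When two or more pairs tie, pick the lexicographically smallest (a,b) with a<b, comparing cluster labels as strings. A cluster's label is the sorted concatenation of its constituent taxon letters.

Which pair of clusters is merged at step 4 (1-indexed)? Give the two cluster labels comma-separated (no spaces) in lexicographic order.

H,R

step 1: merge (D,V) at d=9, Q=-338; branch lengths D→25/6, V→29/6; new cluster DV
  updated: d(A,DV)=16, d(C,DV)=34, d(DV,H)=25/2, d(DV,P)=31, d(DV,R)=25, d(DV,X)=83/2
step 2: merge (A,DV) at d=16, Q=-243; branch lengths A→83/10, DV→77/10; new cluster ADV
  updated: d(ADV,C)=28, d(ADV,H)=11/4, d(ADV,P)=37/2, d(ADV,R)=57/2, d(ADV,X)=111/4
step 3: merge (ADV,C) at d=28, Q=-339/2; branch lengths ADV→83/16, C→365/16; new cluster ACDV
  updated: d(ACDV,H)=99/8, d(ACDV,P)=43/4, d(ACDV,R)=81/4, d(ACDV,X)=107/8
step 4: merge (H,R) at d=6, Q=-573/8; branch lengths H→-199/48, R→487/48; new cluster HR
  updated: d(ACDV,HR)=213/16, d(HR,P)=11, d(HR,X)=11/2
step 5: merge (ACDV,P) at d=43/4, Q=-731/16; branch lengths ACDV→467/64, P→221/64; new cluster ACDPV
  updated: d(ACDPV,HR)=217/32, d(ACDPV,X)=85/16
step 6: merge (ACDPV,HR) at d=217/32, Q=-563/32; branch lengths ACDPV→211/64, HR→223/64; new cluster ACDHPRV
  updated: d(ACDHPRV,X)=129/64
step 7: merge (ACDHPRV,X) at d=129/64; branch lengths ACDHPRV→129/128, X→129/128; new cluster ACDHPRVX
final tree: (((((A:83/10,(D:25/6,V:29/6):77/10):83/16,C:365/16):467/64,P:221/64):211/64,(H:-199/48,R:487/48):223/64):129/128,X:129/128)
total length: 5027/64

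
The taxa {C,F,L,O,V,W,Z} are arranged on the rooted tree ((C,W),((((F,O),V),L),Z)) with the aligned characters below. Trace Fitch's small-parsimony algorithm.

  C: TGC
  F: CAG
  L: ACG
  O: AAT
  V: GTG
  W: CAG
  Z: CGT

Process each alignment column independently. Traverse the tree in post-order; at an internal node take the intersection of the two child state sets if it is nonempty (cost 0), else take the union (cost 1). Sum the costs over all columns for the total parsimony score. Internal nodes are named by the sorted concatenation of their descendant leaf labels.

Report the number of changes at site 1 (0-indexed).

CW@0: {T} ∪ {C} = {C,T} (union, +1)
FO@0: {C} ∪ {A} = {A,C} (union, +1)
FOV@0: {A,C} ∪ {G} = {A,C,G} (union, +1)
FLOV@0: {A,C,G} ∩ {A} = {A} (intersection, +0)
FLOVZ@0: {A} ∪ {C} = {A,C} (union, +1)
CFLOVWZ@0: {C,T} ∩ {A,C} = {C} (intersection, +0)
CW@1: {G} ∪ {A} = {A,G} (union, +1)
FO@1: {A} ∩ {A} = {A} (intersection, +0)
FOV@1: {A} ∪ {T} = {A,T} (union, +1)
FLOV@1: {A,T} ∪ {C} = {A,C,T} (union, +1)
FLOVZ@1: {A,C,T} ∪ {G} = {A,C,G,T} (union, +1)
CFLOVWZ@1: {A,G} ∩ {A,C,G,T} = {A,G} (intersection, +0)
CW@2: {C} ∪ {G} = {C,G} (union, +1)
FO@2: {G} ∪ {T} = {G,T} (union, +1)
FOV@2: {G,T} ∩ {G} = {G} (intersection, +0)
FLOV@2: {G} ∩ {G} = {G} (intersection, +0)
FLOVZ@2: {G} ∪ {T} = {G,T} (union, +1)
CFLOVWZ@2: {C,G} ∩ {G,T} = {G} (intersection, +0)
per-site changes: [4, 4, 3]; total = 11

4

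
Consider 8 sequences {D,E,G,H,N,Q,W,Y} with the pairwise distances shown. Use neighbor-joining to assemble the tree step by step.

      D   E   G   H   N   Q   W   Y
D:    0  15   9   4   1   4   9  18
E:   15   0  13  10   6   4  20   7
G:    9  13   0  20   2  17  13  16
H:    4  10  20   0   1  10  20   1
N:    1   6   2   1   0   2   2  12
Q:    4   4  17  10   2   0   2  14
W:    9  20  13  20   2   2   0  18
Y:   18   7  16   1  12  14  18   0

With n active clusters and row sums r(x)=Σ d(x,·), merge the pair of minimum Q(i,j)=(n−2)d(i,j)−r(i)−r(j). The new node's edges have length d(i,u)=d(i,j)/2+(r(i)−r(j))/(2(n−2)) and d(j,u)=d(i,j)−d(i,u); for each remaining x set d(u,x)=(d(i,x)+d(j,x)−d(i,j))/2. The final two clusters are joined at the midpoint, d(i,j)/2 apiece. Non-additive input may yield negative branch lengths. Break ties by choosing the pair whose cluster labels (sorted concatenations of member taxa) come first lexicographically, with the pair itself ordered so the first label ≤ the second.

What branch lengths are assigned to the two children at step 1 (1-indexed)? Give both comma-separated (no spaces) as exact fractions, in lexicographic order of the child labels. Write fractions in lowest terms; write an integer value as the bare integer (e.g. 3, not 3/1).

1. join H+Y (d=1, Q=-146) ⇒ HY; edges |H|=-7/6, |Y|=13/6
  updated: d(D,HY)=21/2, d(E,HY)=8, d(G,HY)=35/2, d(HY,N)=6, d(HY,Q)=23/2, d(HY,W)=37/2
2. join E+HY (d=8, Q=-98) ⇒ EHY; edges |E|=17/5, |HY|=23/5
  updated: d(D,EHY)=35/4, d(EHY,G)=45/4, d(EHY,N)=2, d(EHY,Q)=15/4, d(EHY,W)=61/4
3. join Q+W (d=2, Q=-62) ⇒ QW; edges |Q|=-9/16, |W|=41/16
  updated: d(D,QW)=11/2, d(EHY,QW)=17/2, d(G,QW)=14, d(N,QW)=1
4. join D+QW (d=11/2, Q=-147/4) ⇒ DQW; edges |D|=47/24, |QW|=85/24
  updated: d(DQW,EHY)=47/8, d(DQW,G)=35/4, d(DQW,N)=-7/4
5. join DQW+EHY (d=47/8, Q=-81/4) ⇒ DEHQWY; edges |DQW|=11/8, |EHY|=9/2
  updated: d(DEHQWY,G)=113/16, d(DEHQWY,N)=-45/16
6. join DEHQWY+G (d=113/16, Q=-25/4) ⇒ DEGHQWY; edges |DEHQWY|=9/8, |G|=95/16
  updated: d(DEGHQWY,N)=-63/16
7. join DEGHQWY+N (d=-63/16) ⇒ DEGHNQWY; edges |DEGHQWY|=-63/32, |N|=-63/32
final tree: ((((D:47/24,(Q:-9/16,W:41/16):85/24):11/8,(E:17/5,(H:-7/6,Y:13/6):23/5):9/2):9/8,G:95/16):-63/32,N:-63/32)
total length: 51/2

-7/6,13/6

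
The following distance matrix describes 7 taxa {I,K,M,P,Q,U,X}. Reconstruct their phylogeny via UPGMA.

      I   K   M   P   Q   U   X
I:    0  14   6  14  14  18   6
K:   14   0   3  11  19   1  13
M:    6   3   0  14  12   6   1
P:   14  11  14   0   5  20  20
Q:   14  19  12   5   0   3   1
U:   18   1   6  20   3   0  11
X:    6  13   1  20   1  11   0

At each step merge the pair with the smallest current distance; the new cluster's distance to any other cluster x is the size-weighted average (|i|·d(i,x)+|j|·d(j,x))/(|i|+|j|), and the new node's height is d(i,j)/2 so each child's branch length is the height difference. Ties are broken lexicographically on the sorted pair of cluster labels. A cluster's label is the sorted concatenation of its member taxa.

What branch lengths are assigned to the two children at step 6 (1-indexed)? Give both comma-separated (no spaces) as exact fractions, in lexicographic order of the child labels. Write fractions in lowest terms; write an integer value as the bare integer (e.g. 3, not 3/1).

1. join K+U (d=1) ⇒ KU; edges |K|=1/2, |U|=1/2
  updated: d(I,KU)=16, d(KU,M)=9/2, d(KU,P)=31/2, d(KU,Q)=11, d(KU,X)=12
2. join M+X (d=1) ⇒ MX; edges |M|=1/2, |X|=1/2
  updated: d(I,MX)=6, d(KU,MX)=33/4, d(MX,P)=17, d(MX,Q)=13/2
3. join P+Q (d=5) ⇒ PQ; edges |P|=5/2, |Q|=5/2
  updated: d(I,PQ)=14, d(KU,PQ)=53/4, d(MX,PQ)=47/4
4. join I+MX (d=6) ⇒ IMX; edges |I|=3, |MX|=5/2
  updated: d(IMX,KU)=65/6, d(IMX,PQ)=25/2
5. join IMX+KU (d=65/6) ⇒ IKMUX; edges |IMX|=29/12, |KU|=59/12
  updated: d(IKMUX,PQ)=64/5
6. join IKMUX+PQ (d=64/5) ⇒ IKMPQUX; edges |IKMUX|=59/60, |PQ|=39/10
final tree: (((I:3,(M:1/2,X:1/2):5/2):29/12,(K:1/2,U:1/2):59/12):59/60,(P:5/2,Q:5/2):39/10)
total length: 1483/60

59/60,39/10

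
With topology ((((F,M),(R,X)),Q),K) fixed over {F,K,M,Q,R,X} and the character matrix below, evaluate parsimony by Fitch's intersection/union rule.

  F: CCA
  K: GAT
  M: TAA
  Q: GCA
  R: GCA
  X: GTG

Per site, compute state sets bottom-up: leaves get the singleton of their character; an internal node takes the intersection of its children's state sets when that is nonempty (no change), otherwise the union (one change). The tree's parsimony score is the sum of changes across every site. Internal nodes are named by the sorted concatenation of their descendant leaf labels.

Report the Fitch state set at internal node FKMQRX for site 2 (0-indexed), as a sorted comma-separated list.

FM@0: {C} ∪ {T} = {C,T} (union, +1)
RX@0: {G} ∩ {G} = {G} (intersection, +0)
FMRX@0: {C,T} ∪ {G} = {C,G,T} (union, +1)
FMQRX@0: {C,G,T} ∩ {G} = {G} (intersection, +0)
FKMQRX@0: {G} ∩ {G} = {G} (intersection, +0)
FM@1: {C} ∪ {A} = {A,C} (union, +1)
RX@1: {C} ∪ {T} = {C,T} (union, +1)
FMRX@1: {A,C} ∩ {C,T} = {C} (intersection, +0)
FMQRX@1: {C} ∩ {C} = {C} (intersection, +0)
FKMQRX@1: {C} ∪ {A} = {A,C} (union, +1)
FM@2: {A} ∩ {A} = {A} (intersection, +0)
RX@2: {A} ∪ {G} = {A,G} (union, +1)
FMRX@2: {A} ∩ {A,G} = {A} (intersection, +0)
FMQRX@2: {A} ∩ {A} = {A} (intersection, +0)
FKMQRX@2: {A} ∪ {T} = {A,T} (union, +1)
per-site changes: [2, 3, 2]; total = 7

A,T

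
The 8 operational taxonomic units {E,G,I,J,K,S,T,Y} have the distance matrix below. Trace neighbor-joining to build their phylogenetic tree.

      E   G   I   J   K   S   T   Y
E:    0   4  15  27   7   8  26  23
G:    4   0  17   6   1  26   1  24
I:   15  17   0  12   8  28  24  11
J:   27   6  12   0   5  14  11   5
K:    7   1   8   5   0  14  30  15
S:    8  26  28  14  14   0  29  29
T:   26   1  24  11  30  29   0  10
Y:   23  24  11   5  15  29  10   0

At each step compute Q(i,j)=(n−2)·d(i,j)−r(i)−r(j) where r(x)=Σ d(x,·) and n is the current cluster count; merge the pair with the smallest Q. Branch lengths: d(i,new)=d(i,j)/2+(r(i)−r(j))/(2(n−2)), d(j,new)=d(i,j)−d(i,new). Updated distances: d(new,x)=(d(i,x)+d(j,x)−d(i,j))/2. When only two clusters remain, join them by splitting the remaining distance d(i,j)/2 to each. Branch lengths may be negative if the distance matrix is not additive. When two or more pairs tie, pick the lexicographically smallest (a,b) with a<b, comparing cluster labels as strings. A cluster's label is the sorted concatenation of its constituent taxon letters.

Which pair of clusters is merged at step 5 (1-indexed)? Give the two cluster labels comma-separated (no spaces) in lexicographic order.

step 1: merge (E,S) at d=8, Q=-210; branch lengths E→5/6, S→43/6; new cluster ES
  updated: d(ES,G)=11, d(ES,I)=35/2, d(ES,J)=33/2, d(ES,K)=13/2, d(ES,T)=47/2, d(ES,Y)=22
step 2: merge (G,T) at d=1, Q=-309/2; branch lengths G→-69/20, T→89/20; new cluster GT
  updated: d(ES,GT)=67/4, d(GT,I)=20, d(GT,J)=8, d(GT,K)=15, d(GT,Y)=33/2
step 3: merge (ES,K) at d=13/2, Q=-411/4; branch lengths ES→223/32, K→-15/32; new cluster EKS
  updated: d(EKS,GT)=101/8, d(EKS,I)=19/2, d(EKS,J)=15/2, d(EKS,Y)=61/4
step 4: merge (EKS,I) at d=19/2, Q=-551/8; branch lengths EKS→167/48, I→289/48; new cluster EIKS
  updated: d(EIKS,GT)=185/16, d(EIKS,J)=5, d(EIKS,Y)=67/8
step 5: merge (EIKS,Y) at d=67/8, Q=-609/16; branch lengths EIKS→189/64, Y→347/64; new cluster EIKSY
  updated: d(EIKSY,GT)=315/32, d(EIKSY,J)=13/16
step 6: merge (EIKSY,GT) at d=315/32, Q=-597/32; branch lengths EIKSY→85/64, GT→545/64; new cluster EGIKSTY
  updated: d(EGIKSTY,J)=-33/64
step 7: merge (EGIKSTY,J) at d=-33/64; branch lengths EGIKSTY→-33/128, J→-33/128; new cluster EGIJKSTY
final tree: ((((((E:5/6,S:43/6):223/32,K:-15/32):167/48,I:289/48):189/64,Y:347/64):85/64,(G:-69/20,T:89/20):545/64):-33/128,J:-33/128)
total length: 2733/64

EIKS,Y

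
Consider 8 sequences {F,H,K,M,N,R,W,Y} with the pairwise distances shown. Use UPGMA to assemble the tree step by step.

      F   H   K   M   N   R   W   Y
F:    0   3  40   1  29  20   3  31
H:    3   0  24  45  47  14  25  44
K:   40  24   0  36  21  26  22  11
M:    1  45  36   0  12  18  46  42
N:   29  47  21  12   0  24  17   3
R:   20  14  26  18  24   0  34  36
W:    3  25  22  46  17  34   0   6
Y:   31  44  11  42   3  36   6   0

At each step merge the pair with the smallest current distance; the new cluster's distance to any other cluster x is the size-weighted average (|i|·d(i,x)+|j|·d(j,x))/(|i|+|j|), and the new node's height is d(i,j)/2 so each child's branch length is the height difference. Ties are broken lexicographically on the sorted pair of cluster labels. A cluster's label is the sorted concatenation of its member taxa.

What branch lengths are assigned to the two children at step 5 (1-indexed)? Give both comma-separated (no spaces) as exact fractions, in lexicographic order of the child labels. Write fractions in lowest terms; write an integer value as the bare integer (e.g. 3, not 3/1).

1. join F+M (d=1) ⇒ FM; edges |F|=1/2, |M|=1/2
  updated: d(FM,H)=24, d(FM,K)=38, d(FM,N)=41/2, d(FM,R)=19, d(FM,W)=49/2, d(FM,Y)=73/2
2. join N+Y (d=3) ⇒ NY; edges |N|=3/2, |Y|=3/2
  updated: d(FM,NY)=57/2, d(H,NY)=91/2, d(K,NY)=16, d(NY,R)=30, d(NY,W)=23/2
3. join NY+W (d=23/2) ⇒ NWY; edges |NY|=17/4, |W|=23/4
  updated: d(FM,NWY)=163/6, d(H,NWY)=116/3, d(K,NWY)=18, d(NWY,R)=94/3
4. join H+R (d=14) ⇒ HR; edges |H|=7, |R|=7
  updated: d(FM,HR)=43/2, d(HR,K)=25, d(HR,NWY)=35
5. join K+NWY (d=18) ⇒ KNWY; edges |K|=9, |NWY|=13/4
  updated: d(FM,KNWY)=239/8, d(HR,KNWY)=65/2
6. join FM+HR (d=43/2) ⇒ FHMR; edges |FM|=41/4, |HR|=15/4
  updated: d(FHMR,KNWY)=499/16
7. join FHMR+KNWY (d=499/16) ⇒ FHKMNRWY; edges |FHMR|=155/32, |KNWY|=211/32
final tree: (((F:1/2,M:1/2):41/4,(H:7,R:7):15/4):155/32,(K:9,((N:3/2,Y:3/2):17/4,W:23/4):13/4):211/32)
total length: 1051/16

9,13/4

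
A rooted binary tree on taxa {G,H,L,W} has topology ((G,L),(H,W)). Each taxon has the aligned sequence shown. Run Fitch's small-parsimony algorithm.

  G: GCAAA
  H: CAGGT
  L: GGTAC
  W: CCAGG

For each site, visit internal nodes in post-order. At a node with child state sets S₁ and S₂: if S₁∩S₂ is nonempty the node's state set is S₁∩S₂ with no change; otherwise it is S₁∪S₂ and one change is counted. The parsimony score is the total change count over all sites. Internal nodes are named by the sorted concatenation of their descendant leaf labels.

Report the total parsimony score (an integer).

[col 0] GL: children G:{G}, L:{G} ∩→ {G}; cost 0
[col 0] HW: children H:{C}, W:{C} ∩→ {C}; cost 0
[col 0] GHLW: children GL:{G}, HW:{C} ∪→ {C,G}; cost 1
[col 1] GL: children G:{C}, L:{G} ∪→ {C,G}; cost 1
[col 1] HW: children H:{A}, W:{C} ∪→ {A,C}; cost 1
[col 1] GHLW: children GL:{C,G}, HW:{A,C} ∩→ {C}; cost 0
[col 2] GL: children G:{A}, L:{T} ∪→ {A,T}; cost 1
[col 2] HW: children H:{G}, W:{A} ∪→ {A,G}; cost 1
[col 2] GHLW: children GL:{A,T}, HW:{A,G} ∩→ {A}; cost 0
[col 3] GL: children G:{A}, L:{A} ∩→ {A}; cost 0
[col 3] HW: children H:{G}, W:{G} ∩→ {G}; cost 0
[col 3] GHLW: children GL:{A}, HW:{G} ∪→ {A,G}; cost 1
[col 4] GL: children G:{A}, L:{C} ∪→ {A,C}; cost 1
[col 4] HW: children H:{T}, W:{G} ∪→ {G,T}; cost 1
[col 4] GHLW: children GL:{A,C}, HW:{G,T} ∪→ {A,C,G,T}; cost 1
per-site changes: [1, 2, 2, 1, 3]; total = 9

9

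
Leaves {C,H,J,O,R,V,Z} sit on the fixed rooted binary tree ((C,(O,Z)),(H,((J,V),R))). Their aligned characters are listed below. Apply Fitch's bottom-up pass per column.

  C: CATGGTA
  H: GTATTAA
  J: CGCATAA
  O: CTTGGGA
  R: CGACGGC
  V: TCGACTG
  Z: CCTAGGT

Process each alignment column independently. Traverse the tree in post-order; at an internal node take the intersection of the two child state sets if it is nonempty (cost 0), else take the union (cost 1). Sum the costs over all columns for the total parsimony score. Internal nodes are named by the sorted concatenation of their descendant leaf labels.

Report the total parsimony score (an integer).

OZ@0: {C} ∩ {C} = {C} (intersection, +0)
COZ@0: {C} ∩ {C} = {C} (intersection, +0)
JV@0: {C} ∪ {T} = {C,T} (union, +1)
JRV@0: {C,T} ∩ {C} = {C} (intersection, +0)
HJRV@0: {G} ∪ {C} = {C,G} (union, +1)
CHJORVZ@0: {C} ∩ {C,G} = {C} (intersection, +0)
OZ@1: {T} ∪ {C} = {C,T} (union, +1)
COZ@1: {A} ∪ {C,T} = {A,C,T} (union, +1)
JV@1: {G} ∪ {C} = {C,G} (union, +1)
JRV@1: {C,G} ∩ {G} = {G} (intersection, +0)
HJRV@1: {T} ∪ {G} = {G,T} (union, +1)
CHJORVZ@1: {A,C,T} ∩ {G,T} = {T} (intersection, +0)
OZ@2: {T} ∩ {T} = {T} (intersection, +0)
COZ@2: {T} ∩ {T} = {T} (intersection, +0)
JV@2: {C} ∪ {G} = {C,G} (union, +1)
JRV@2: {C,G} ∪ {A} = {A,C,G} (union, +1)
HJRV@2: {A} ∩ {A,C,G} = {A} (intersection, +0)
CHJORVZ@2: {T} ∪ {A} = {A,T} (union, +1)
OZ@3: {G} ∪ {A} = {A,G} (union, +1)
COZ@3: {G} ∩ {A,G} = {G} (intersection, +0)
JV@3: {A} ∩ {A} = {A} (intersection, +0)
JRV@3: {A} ∪ {C} = {A,C} (union, +1)
HJRV@3: {T} ∪ {A,C} = {A,C,T} (union, +1)
CHJORVZ@3: {G} ∪ {A,C,T} = {A,C,G,T} (union, +1)
OZ@4: {G} ∩ {G} = {G} (intersection, +0)
COZ@4: {G} ∩ {G} = {G} (intersection, +0)
JV@4: {T} ∪ {C} = {C,T} (union, +1)
JRV@4: {C,T} ∪ {G} = {C,G,T} (union, +1)
HJRV@4: {T} ∩ {C,G,T} = {T} (intersection, +0)
CHJORVZ@4: {G} ∪ {T} = {G,T} (union, +1)
OZ@5: {G} ∩ {G} = {G} (intersection, +0)
COZ@5: {T} ∪ {G} = {G,T} (union, +1)
JV@5: {A} ∪ {T} = {A,T} (union, +1)
JRV@5: {A,T} ∪ {G} = {A,G,T} (union, +1)
HJRV@5: {A} ∩ {A,G,T} = {A} (intersection, +0)
CHJORVZ@5: {G,T} ∪ {A} = {A,G,T} (union, +1)
OZ@6: {A} ∪ {T} = {A,T} (union, +1)
COZ@6: {A} ∩ {A,T} = {A} (intersection, +0)
JV@6: {A} ∪ {G} = {A,G} (union, +1)
JRV@6: {A,G} ∪ {C} = {A,C,G} (union, +1)
HJRV@6: {A} ∩ {A,C,G} = {A} (intersection, +0)
CHJORVZ@6: {A} ∩ {A} = {A} (intersection, +0)
per-site changes: [2, 4, 3, 4, 3, 4, 3]; total = 23

23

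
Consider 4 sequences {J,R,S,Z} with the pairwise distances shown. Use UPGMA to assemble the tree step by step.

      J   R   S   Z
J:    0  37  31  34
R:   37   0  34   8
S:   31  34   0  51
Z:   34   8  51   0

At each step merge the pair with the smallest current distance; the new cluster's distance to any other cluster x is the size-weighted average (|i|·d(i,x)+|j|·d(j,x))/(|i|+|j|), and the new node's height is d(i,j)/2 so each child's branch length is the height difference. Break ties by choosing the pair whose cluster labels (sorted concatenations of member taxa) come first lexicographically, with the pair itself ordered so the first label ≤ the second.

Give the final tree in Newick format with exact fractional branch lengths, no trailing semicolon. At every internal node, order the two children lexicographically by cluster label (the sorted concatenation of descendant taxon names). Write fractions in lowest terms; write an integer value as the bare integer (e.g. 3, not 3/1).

step 1: merge (R,Z) at d=8; branch lengths R→4, Z→4; new cluster RZ
  updated: d(J,RZ)=71/2, d(RZ,S)=85/2
step 2: merge (J,S) at d=31; branch lengths J→31/2, S→31/2; new cluster JS
  updated: d(JS,RZ)=39
step 3: merge (JS,RZ) at d=39; branch lengths JS→4, RZ→31/2; new cluster JRSZ
final tree: ((J:31/2,S:31/2):4,(R:4,Z:4):31/2)
total length: 117/2

((J:31/2,S:31/2):4,(R:4,Z:4):31/2)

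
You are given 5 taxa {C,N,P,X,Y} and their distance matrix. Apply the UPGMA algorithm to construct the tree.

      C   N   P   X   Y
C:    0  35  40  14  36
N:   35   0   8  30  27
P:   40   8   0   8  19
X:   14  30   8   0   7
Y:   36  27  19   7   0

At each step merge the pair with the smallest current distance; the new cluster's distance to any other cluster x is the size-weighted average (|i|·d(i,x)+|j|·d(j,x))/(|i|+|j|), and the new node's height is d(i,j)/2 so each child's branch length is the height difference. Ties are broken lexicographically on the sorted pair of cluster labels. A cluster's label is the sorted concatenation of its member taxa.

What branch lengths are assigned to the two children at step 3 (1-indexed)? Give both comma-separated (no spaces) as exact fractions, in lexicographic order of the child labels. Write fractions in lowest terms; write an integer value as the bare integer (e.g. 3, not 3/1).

iteration 1: select X,Y (d=7); attach at lengths (7/2, 7/2); label the merged cluster XY
  updated: d(C,XY)=25, d(N,XY)=57/2, d(P,XY)=27/2
iteration 2: select N,P (d=8); attach at lengths (4, 4); label the merged cluster NP
  updated: d(C,NP)=75/2, d(NP,XY)=21
iteration 3: select NP,XY (d=21); attach at lengths (13/2, 7); label the merged cluster NPXY
  updated: d(C,NPXY)=125/4
iteration 4: select C,NPXY (d=125/4); attach at lengths (125/8, 41/8); label the merged cluster CNPXY
final tree: (C:125/8,((N:4,P:4):13/2,(X:7/2,Y:7/2):7):41/8)
total length: 197/4

13/2,7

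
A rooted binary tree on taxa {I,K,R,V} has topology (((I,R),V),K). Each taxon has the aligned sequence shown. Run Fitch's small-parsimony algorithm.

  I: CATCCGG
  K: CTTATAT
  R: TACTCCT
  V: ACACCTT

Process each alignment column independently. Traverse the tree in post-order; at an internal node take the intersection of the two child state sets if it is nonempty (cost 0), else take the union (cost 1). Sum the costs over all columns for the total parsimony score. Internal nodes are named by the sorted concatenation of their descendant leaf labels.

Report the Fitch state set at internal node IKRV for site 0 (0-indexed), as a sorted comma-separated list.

site 0, node IR: I={C} ∪ R={T} → {C,T} (+1)
site 0, node IRV: IR={C,T} ∪ V={A} → {A,C,T} (+1)
site 0, node IKRV: IRV={A,C,T} ∩ K={C} → {C} (+0)
site 1, node IR: I={A} ∩ R={A} → {A} (+0)
site 1, node IRV: IR={A} ∪ V={C} → {A,C} (+1)
site 1, node IKRV: IRV={A,C} ∪ K={T} → {A,C,T} (+1)
site 2, node IR: I={T} ∪ R={C} → {C,T} (+1)
site 2, node IRV: IR={C,T} ∪ V={A} → {A,C,T} (+1)
site 2, node IKRV: IRV={A,C,T} ∩ K={T} → {T} (+0)
site 3, node IR: I={C} ∪ R={T} → {C,T} (+1)
site 3, node IRV: IR={C,T} ∩ V={C} → {C} (+0)
site 3, node IKRV: IRV={C} ∪ K={A} → {A,C} (+1)
site 4, node IR: I={C} ∩ R={C} → {C} (+0)
site 4, node IRV: IR={C} ∩ V={C} → {C} (+0)
site 4, node IKRV: IRV={C} ∪ K={T} → {C,T} (+1)
site 5, node IR: I={G} ∪ R={C} → {C,G} (+1)
site 5, node IRV: IR={C,G} ∪ V={T} → {C,G,T} (+1)
site 5, node IKRV: IRV={C,G,T} ∪ K={A} → {A,C,G,T} (+1)
site 6, node IR: I={G} ∪ R={T} → {G,T} (+1)
site 6, node IRV: IR={G,T} ∩ V={T} → {T} (+0)
site 6, node IKRV: IRV={T} ∩ K={T} → {T} (+0)
per-site changes: [2, 2, 2, 2, 1, 3, 1]; total = 13

C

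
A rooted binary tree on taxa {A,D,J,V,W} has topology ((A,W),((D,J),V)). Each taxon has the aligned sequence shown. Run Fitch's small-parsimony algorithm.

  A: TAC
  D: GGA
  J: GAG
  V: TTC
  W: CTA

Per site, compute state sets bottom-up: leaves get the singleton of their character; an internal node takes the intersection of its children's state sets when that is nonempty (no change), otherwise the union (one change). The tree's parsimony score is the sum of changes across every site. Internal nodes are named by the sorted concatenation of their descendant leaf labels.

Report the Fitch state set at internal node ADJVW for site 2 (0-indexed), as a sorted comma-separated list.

site 0, node AW: A={T} ∪ W={C} → {C,T} (+1)
site 0, node DJ: D={G} ∩ J={G} → {G} (+0)
site 0, node DJV: DJ={G} ∪ V={T} → {G,T} (+1)
site 0, node ADJVW: AW={C,T} ∩ DJV={G,T} → {T} (+0)
site 1, node AW: A={A} ∪ W={T} → {A,T} (+1)
site 1, node DJ: D={G} ∪ J={A} → {A,G} (+1)
site 1, node DJV: DJ={A,G} ∪ V={T} → {A,G,T} (+1)
site 1, node ADJVW: AW={A,T} ∩ DJV={A,G,T} → {A,T} (+0)
site 2, node AW: A={C} ∪ W={A} → {A,C} (+1)
site 2, node DJ: D={A} ∪ J={G} → {A,G} (+1)
site 2, node DJV: DJ={A,G} ∪ V={C} → {A,C,G} (+1)
site 2, node ADJVW: AW={A,C} ∩ DJV={A,C,G} → {A,C} (+0)
per-site changes: [2, 3, 3]; total = 8

A,C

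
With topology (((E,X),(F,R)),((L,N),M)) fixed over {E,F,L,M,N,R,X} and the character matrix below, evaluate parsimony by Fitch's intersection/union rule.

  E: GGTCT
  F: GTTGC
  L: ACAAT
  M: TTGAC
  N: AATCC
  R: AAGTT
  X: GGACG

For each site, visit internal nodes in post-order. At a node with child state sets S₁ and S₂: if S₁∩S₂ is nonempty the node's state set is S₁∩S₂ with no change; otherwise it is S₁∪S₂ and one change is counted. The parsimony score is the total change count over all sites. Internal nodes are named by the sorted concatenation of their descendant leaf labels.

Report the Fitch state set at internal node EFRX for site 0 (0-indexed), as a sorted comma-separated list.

G

site 0, node EX: E={G} ∩ X={G} → {G} (+0)
site 0, node FR: F={G} ∪ R={A} → {A,G} (+1)
site 0, node EFRX: EX={G} ∩ FR={A,G} → {G} (+0)
site 0, node LN: L={A} ∩ N={A} → {A} (+0)
site 0, node LMN: LN={A} ∪ M={T} → {A,T} (+1)
site 0, node EFLMNRX: EFRX={G} ∪ LMN={A,T} → {A,G,T} (+1)
site 1, node EX: E={G} ∩ X={G} → {G} (+0)
site 1, node FR: F={T} ∪ R={A} → {A,T} (+1)
site 1, node EFRX: EX={G} ∪ FR={A,T} → {A,G,T} (+1)
site 1, node LN: L={C} ∪ N={A} → {A,C} (+1)
site 1, node LMN: LN={A,C} ∪ M={T} → {A,C,T} (+1)
site 1, node EFLMNRX: EFRX={A,G,T} ∩ LMN={A,C,T} → {A,T} (+0)
site 2, node EX: E={T} ∪ X={A} → {A,T} (+1)
site 2, node FR: F={T} ∪ R={G} → {G,T} (+1)
site 2, node EFRX: EX={A,T} ∩ FR={G,T} → {T} (+0)
site 2, node LN: L={A} ∪ N={T} → {A,T} (+1)
site 2, node LMN: LN={A,T} ∪ M={G} → {A,G,T} (+1)
site 2, node EFLMNRX: EFRX={T} ∩ LMN={A,G,T} → {T} (+0)
site 3, node EX: E={C} ∩ X={C} → {C} (+0)
site 3, node FR: F={G} ∪ R={T} → {G,T} (+1)
site 3, node EFRX: EX={C} ∪ FR={G,T} → {C,G,T} (+1)
site 3, node LN: L={A} ∪ N={C} → {A,C} (+1)
site 3, node LMN: LN={A,C} ∩ M={A} → {A} (+0)
site 3, node EFLMNRX: EFRX={C,G,T} ∪ LMN={A} → {A,C,G,T} (+1)
site 4, node EX: E={T} ∪ X={G} → {G,T} (+1)
site 4, node FR: F={C} ∪ R={T} → {C,T} (+1)
site 4, node EFRX: EX={G,T} ∩ FR={C,T} → {T} (+0)
site 4, node LN: L={T} ∪ N={C} → {C,T} (+1)
site 4, node LMN: LN={C,T} ∩ M={C} → {C} (+0)
site 4, node EFLMNRX: EFRX={T} ∪ LMN={C} → {C,T} (+1)
per-site changes: [3, 4, 4, 4, 4]; total = 19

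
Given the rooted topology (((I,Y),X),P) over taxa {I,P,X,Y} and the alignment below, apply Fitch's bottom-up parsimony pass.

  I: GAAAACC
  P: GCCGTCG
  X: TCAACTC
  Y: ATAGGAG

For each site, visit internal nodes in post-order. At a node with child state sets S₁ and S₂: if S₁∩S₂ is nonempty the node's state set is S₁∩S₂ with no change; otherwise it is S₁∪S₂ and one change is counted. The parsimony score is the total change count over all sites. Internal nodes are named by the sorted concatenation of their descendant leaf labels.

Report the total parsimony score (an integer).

14

[col 0] IY: children I:{G}, Y:{A} ∪→ {A,G}; cost 1
[col 0] IXY: children IY:{A,G}, X:{T} ∪→ {A,G,T}; cost 1
[col 0] IPXY: children IXY:{A,G,T}, P:{G} ∩→ {G}; cost 0
[col 1] IY: children I:{A}, Y:{T} ∪→ {A,T}; cost 1
[col 1] IXY: children IY:{A,T}, X:{C} ∪→ {A,C,T}; cost 1
[col 1] IPXY: children IXY:{A,C,T}, P:{C} ∩→ {C}; cost 0
[col 2] IY: children I:{A}, Y:{A} ∩→ {A}; cost 0
[col 2] IXY: children IY:{A}, X:{A} ∩→ {A}; cost 0
[col 2] IPXY: children IXY:{A}, P:{C} ∪→ {A,C}; cost 1
[col 3] IY: children I:{A}, Y:{G} ∪→ {A,G}; cost 1
[col 3] IXY: children IY:{A,G}, X:{A} ∩→ {A}; cost 0
[col 3] IPXY: children IXY:{A}, P:{G} ∪→ {A,G}; cost 1
[col 4] IY: children I:{A}, Y:{G} ∪→ {A,G}; cost 1
[col 4] IXY: children IY:{A,G}, X:{C} ∪→ {A,C,G}; cost 1
[col 4] IPXY: children IXY:{A,C,G}, P:{T} ∪→ {A,C,G,T}; cost 1
[col 5] IY: children I:{C}, Y:{A} ∪→ {A,C}; cost 1
[col 5] IXY: children IY:{A,C}, X:{T} ∪→ {A,C,T}; cost 1
[col 5] IPXY: children IXY:{A,C,T}, P:{C} ∩→ {C}; cost 0
[col 6] IY: children I:{C}, Y:{G} ∪→ {C,G}; cost 1
[col 6] IXY: children IY:{C,G}, X:{C} ∩→ {C}; cost 0
[col 6] IPXY: children IXY:{C}, P:{G} ∪→ {C,G}; cost 1
per-site changes: [2, 2, 1, 2, 3, 2, 2]; total = 14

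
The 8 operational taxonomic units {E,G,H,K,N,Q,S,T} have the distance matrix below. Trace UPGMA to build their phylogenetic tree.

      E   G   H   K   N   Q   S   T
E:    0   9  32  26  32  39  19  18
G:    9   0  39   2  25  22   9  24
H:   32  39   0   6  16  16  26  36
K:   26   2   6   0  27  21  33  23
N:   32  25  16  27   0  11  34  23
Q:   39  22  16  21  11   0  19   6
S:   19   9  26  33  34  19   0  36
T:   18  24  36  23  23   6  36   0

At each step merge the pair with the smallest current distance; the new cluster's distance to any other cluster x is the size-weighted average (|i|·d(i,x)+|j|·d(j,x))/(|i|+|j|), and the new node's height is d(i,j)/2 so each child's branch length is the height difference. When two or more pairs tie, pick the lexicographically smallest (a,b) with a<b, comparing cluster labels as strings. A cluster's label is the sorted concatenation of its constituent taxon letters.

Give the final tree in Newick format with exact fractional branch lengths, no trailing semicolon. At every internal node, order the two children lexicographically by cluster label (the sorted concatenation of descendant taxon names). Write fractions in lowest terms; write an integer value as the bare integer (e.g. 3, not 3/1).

step 1: merge (G,K) at d=2; branch lengths G→1, K→1; new cluster GK
  updated: d(E,GK)=35/2, d(GK,H)=45/2, d(GK,N)=26, d(GK,Q)=43/2, d(GK,S)=21, d(GK,T)=47/2
step 2: merge (Q,T) at d=6; branch lengths Q→3, T→3; new cluster QT
  updated: d(E,QT)=57/2, d(GK,QT)=45/2, d(H,QT)=26, d(N,QT)=17, d(QT,S)=55/2
step 3: merge (H,N) at d=16; branch lengths H→8, N→8; new cluster HN
  updated: d(E,HN)=32, d(GK,HN)=97/4, d(HN,QT)=43/2, d(HN,S)=30
step 4: merge (E,GK) at d=35/2; branch lengths E→35/4, GK→31/4; new cluster EGK
  updated: d(EGK,HN)=161/6, d(EGK,QT)=49/2, d(EGK,S)=61/3
step 5: merge (EGK,S) at d=61/3; branch lengths EGK→17/12, S→61/6; new cluster EGKS
  updated: d(EGKS,HN)=221/8, d(EGKS,QT)=101/4
step 6: merge (HN,QT) at d=43/2; branch lengths HN→11/4, QT→31/4; new cluster HNQT
  updated: d(EGKS,HNQT)=423/16
step 7: merge (EGKS,HNQT) at d=423/16; branch lengths EGKS→293/96, HNQT→79/32; new cluster EGHKNQST
final tree: (((E:35/4,(G:1,K:1):31/4):17/12,S:61/6):293/96,((H:8,N:8):11/4,(Q:3,T:3):31/4):79/32)
total length: 3269/48

(((E:35/4,(G:1,K:1):31/4):17/12,S:61/6):293/96,((H:8,N:8):11/4,(Q:3,T:3):31/4):79/32)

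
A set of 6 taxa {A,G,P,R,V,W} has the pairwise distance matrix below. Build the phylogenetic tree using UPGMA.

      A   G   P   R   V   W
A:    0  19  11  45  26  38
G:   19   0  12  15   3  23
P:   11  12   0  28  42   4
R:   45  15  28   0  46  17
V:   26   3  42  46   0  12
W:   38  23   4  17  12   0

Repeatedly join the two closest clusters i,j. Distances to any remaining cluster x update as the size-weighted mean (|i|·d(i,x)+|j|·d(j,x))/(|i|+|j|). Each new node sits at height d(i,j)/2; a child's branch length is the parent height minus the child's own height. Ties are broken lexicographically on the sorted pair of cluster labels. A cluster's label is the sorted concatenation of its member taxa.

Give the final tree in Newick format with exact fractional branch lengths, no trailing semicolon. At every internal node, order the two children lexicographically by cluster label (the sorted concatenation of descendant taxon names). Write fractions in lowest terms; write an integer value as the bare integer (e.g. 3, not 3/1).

((A:47/4,((G:3/2,V:3/2):77/8,(P:2,W:2):73/8):5/8):67/20,R:151/10)

step 1: merge (G,V) at d=3; branch lengths G→3/2, V→3/2; new cluster GV
  updated: d(A,GV)=45/2, d(GV,P)=27, d(GV,R)=61/2, d(GV,W)=35/2
step 2: merge (P,W) at d=4; branch lengths P→2, W→2; new cluster PW
  updated: d(A,PW)=49/2, d(GV,PW)=89/4, d(PW,R)=45/2
step 3: merge (GV,PW) at d=89/4; branch lengths GV→77/8, PW→73/8; new cluster GPVW
  updated: d(A,GPVW)=47/2, d(GPVW,R)=53/2
step 4: merge (A,GPVW) at d=47/2; branch lengths A→47/4, GPVW→5/8; new cluster AGPVW
  updated: d(AGPVW,R)=151/5
step 5: merge (AGPVW,R) at d=151/5; branch lengths AGPVW→67/20, R→151/10; new cluster AGPRVW
final tree: ((A:47/4,((G:3/2,V:3/2):77/8,(P:2,W:2):73/8):5/8):67/20,R:151/10)
total length: 2263/40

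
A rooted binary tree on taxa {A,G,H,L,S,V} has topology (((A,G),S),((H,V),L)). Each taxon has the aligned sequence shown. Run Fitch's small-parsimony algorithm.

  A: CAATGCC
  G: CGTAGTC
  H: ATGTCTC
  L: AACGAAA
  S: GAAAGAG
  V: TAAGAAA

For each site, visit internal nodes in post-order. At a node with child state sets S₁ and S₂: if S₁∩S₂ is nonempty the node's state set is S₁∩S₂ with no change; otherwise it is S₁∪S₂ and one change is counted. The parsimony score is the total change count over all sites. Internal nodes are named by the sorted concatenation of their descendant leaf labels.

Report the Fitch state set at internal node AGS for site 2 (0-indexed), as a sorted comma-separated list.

A

site 0, node AG: A={C} ∩ G={C} → {C} (+0)
site 0, node AGS: AG={C} ∪ S={G} → {C,G} (+1)
site 0, node HV: H={A} ∪ V={T} → {A,T} (+1)
site 0, node HLV: HV={A,T} ∩ L={A} → {A} (+0)
site 0, node AGHLSV: AGS={C,G} ∪ HLV={A} → {A,C,G} (+1)
site 1, node AG: A={A} ∪ G={G} → {A,G} (+1)
site 1, node AGS: AG={A,G} ∩ S={A} → {A} (+0)
site 1, node HV: H={T} ∪ V={A} → {A,T} (+1)
site 1, node HLV: HV={A,T} ∩ L={A} → {A} (+0)
site 1, node AGHLSV: AGS={A} ∩ HLV={A} → {A} (+0)
site 2, node AG: A={A} ∪ G={T} → {A,T} (+1)
site 2, node AGS: AG={A,T} ∩ S={A} → {A} (+0)
site 2, node HV: H={G} ∪ V={A} → {A,G} (+1)
site 2, node HLV: HV={A,G} ∪ L={C} → {A,C,G} (+1)
site 2, node AGHLSV: AGS={A} ∩ HLV={A,C,G} → {A} (+0)
site 3, node AG: A={T} ∪ G={A} → {A,T} (+1)
site 3, node AGS: AG={A,T} ∩ S={A} → {A} (+0)
site 3, node HV: H={T} ∪ V={G} → {G,T} (+1)
site 3, node HLV: HV={G,T} ∩ L={G} → {G} (+0)
site 3, node AGHLSV: AGS={A} ∪ HLV={G} → {A,G} (+1)
site 4, node AG: A={G} ∩ G={G} → {G} (+0)
site 4, node AGS: AG={G} ∩ S={G} → {G} (+0)
site 4, node HV: H={C} ∪ V={A} → {A,C} (+1)
site 4, node HLV: HV={A,C} ∩ L={A} → {A} (+0)
site 4, node AGHLSV: AGS={G} ∪ HLV={A} → {A,G} (+1)
site 5, node AG: A={C} ∪ G={T} → {C,T} (+1)
site 5, node AGS: AG={C,T} ∪ S={A} → {A,C,T} (+1)
site 5, node HV: H={T} ∪ V={A} → {A,T} (+1)
site 5, node HLV: HV={A,T} ∩ L={A} → {A} (+0)
site 5, node AGHLSV: AGS={A,C,T} ∩ HLV={A} → {A} (+0)
site 6, node AG: A={C} ∩ G={C} → {C} (+0)
site 6, node AGS: AG={C} ∪ S={G} → {C,G} (+1)
site 6, node HV: H={C} ∪ V={A} → {A,C} (+1)
site 6, node HLV: HV={A,C} ∩ L={A} → {A} (+0)
site 6, node AGHLSV: AGS={C,G} ∪ HLV={A} → {A,C,G} (+1)
per-site changes: [3, 2, 3, 3, 2, 3, 3]; total = 19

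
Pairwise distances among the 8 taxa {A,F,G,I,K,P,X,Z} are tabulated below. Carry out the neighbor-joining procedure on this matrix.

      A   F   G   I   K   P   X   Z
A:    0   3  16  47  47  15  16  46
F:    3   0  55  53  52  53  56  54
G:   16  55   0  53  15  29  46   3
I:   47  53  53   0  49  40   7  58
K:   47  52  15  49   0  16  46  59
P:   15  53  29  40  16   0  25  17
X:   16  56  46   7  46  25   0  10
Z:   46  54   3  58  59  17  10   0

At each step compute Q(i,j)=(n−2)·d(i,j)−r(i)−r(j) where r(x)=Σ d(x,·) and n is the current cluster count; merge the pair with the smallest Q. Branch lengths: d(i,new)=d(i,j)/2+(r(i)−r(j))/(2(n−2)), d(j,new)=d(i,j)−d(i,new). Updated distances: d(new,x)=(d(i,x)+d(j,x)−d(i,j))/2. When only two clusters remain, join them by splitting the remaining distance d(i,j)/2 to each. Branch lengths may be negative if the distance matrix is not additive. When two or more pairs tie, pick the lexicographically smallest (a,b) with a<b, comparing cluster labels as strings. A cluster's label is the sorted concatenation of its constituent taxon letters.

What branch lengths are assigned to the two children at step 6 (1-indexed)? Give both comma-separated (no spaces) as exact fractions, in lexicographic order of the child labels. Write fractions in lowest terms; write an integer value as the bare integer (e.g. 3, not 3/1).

iteration 1: select A,F (d=3, Q=-498); attach at lengths (-59/6, 77/6); label the merged cluster AF
  updated: d(AF,G)=34, d(AF,I)=97/2, d(AF,K)=48, d(AF,P)=65/2, d(AF,X)=69/2, d(AF,Z)=97/2
iteration 2: select I,X (d=7, Q=-389); attach at lengths (61/5, -26/5); label the merged cluster IX
  updated: d(AF,IX)=38, d(G,IX)=46, d(IX,K)=44, d(IX,P)=29, d(IX,Z)=61/2
iteration 3: select G,Z (d=3, Q=-273); attach at lengths (-19/8, 43/8); label the merged cluster GZ
  updated: d(AF,GZ)=159/4, d(GZ,IX)=147/4, d(GZ,K)=71/2, d(GZ,P)=43/2
iteration 4: select K,P (d=16, Q=-389/2); attach at lengths (185/12, 7/12); label the merged cluster KP
  updated: d(AF,KP)=129/4, d(GZ,KP)=41/2, d(IX,KP)=57/2
iteration 5: select AF,IX (d=38, Q=-549/4); attach at lengths (331/16, 277/16); label the merged cluster AFIX
  updated: d(AFIX,GZ)=77/4, d(AFIX,KP)=91/8
iteration 6: select AFIX,GZ (d=77/4, Q=-409/8); attach at lengths (81/16, 227/16); label the merged cluster AFGIXZ
  updated: d(AFGIXZ,KP)=101/16
iteration 7: select AFGIXZ,KP (d=101/16); attach at lengths (101/32, 101/32); label the merged cluster AFGIKPXZ
final tree: ((((A:-59/6,F:77/6):331/16,(I:61/5,X:-26/5):277/16):81/16,(G:-19/8,Z:43/8):227/16):101/32,(K:185/12,P:7/12):101/32)
total length: 1481/16

81/16,227/16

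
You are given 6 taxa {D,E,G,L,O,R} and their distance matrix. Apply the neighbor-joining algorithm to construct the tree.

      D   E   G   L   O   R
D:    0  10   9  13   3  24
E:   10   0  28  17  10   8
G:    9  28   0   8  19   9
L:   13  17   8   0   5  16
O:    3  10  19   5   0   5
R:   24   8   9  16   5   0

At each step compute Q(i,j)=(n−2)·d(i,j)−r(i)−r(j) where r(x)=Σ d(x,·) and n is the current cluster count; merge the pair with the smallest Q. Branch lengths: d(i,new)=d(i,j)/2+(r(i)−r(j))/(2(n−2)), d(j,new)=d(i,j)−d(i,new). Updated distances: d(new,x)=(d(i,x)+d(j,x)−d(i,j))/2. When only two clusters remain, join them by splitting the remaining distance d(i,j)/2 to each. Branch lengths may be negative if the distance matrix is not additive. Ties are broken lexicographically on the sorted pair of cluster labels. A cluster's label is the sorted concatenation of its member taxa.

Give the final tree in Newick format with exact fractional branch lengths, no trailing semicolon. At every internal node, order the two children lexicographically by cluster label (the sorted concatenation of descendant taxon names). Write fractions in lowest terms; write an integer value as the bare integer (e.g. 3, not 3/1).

iteration 1: select E,R (d=8, Q=-103); attach at lengths (43/8, 21/8); label the merged cluster ER
  updated: d(D,ER)=13, d(ER,G)=29/2, d(ER,L)=25/2, d(ER,O)=7/2
iteration 2: select G,L (d=8, Q=-65); attach at lengths (6, 2); label the merged cluster GL
  updated: d(D,GL)=7, d(ER,GL)=19/2, d(GL,O)=8
iteration 3: select D,GL (d=7, Q=-67/2); attach at lengths (25/8, 31/8); label the merged cluster DGL
  updated: d(DGL,ER)=31/4, d(DGL,O)=2
iteration 4: select DGL,ER (d=31/4, Q=-53/4); attach at lengths (25/8, 37/8); label the merged cluster DEGLR
  updated: d(DEGLR,O)=-9/8
iteration 5: select DEGLR,O (d=-9/8); attach at lengths (-9/16, -9/16); label the merged cluster DEGLOR
final tree: (((D:25/8,(G:6,L:2):31/8):25/8,(E:43/8,R:21/8):37/8):-9/16,O:-9/16)
total length: 237/8

(((D:25/8,(G:6,L:2):31/8):25/8,(E:43/8,R:21/8):37/8):-9/16,O:-9/16)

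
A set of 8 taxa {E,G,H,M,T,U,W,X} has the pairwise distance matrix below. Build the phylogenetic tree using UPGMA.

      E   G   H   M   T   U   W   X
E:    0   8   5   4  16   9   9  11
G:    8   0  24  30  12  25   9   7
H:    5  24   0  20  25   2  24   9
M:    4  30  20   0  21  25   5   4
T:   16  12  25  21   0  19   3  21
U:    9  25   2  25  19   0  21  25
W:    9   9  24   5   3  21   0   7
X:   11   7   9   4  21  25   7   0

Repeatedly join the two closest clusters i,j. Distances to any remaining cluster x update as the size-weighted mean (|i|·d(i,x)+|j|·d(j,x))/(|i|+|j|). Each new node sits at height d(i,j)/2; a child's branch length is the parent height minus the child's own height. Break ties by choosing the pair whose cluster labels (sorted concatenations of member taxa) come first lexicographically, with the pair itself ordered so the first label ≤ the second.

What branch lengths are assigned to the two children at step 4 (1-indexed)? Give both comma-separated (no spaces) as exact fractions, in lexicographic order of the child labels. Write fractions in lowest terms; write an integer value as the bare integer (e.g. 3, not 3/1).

7/2,7/2

1. join H+U (d=2) ⇒ HU; edges |H|=1, |U|=1
  updated: d(E,HU)=7, d(G,HU)=49/2, d(HU,M)=45/2, d(HU,T)=22, d(HU,W)=45/2, d(HU,X)=17
2. join T+W (d=3) ⇒ TW; edges |T|=3/2, |W|=3/2
  updated: d(E,TW)=25/2, d(G,TW)=21/2, d(HU,TW)=89/4, d(M,TW)=13, d(TW,X)=14
3. join E+M (d=4) ⇒ EM; edges |E|=2, |M|=2
  updated: d(EM,G)=19, d(EM,HU)=59/4, d(EM,TW)=51/4, d(EM,X)=15/2
4. join G+X (d=7) ⇒ GX; edges |G|=7/2, |X|=7/2
  updated: d(EM,GX)=53/4, d(GX,HU)=83/4, d(GX,TW)=49/4
5. join GX+TW (d=49/4) ⇒ GTWX; edges |GX|=21/8, |TW|=37/8
  updated: d(EM,GTWX)=13, d(GTWX,HU)=43/2
6. join EM+GTWX (d=13) ⇒ EGMTWX; edges |EM|=9/2, |GTWX|=3/8
  updated: d(EGMTWX,HU)=77/4
7. join EGMTWX+HU (d=77/4) ⇒ EGHMTUWX; edges |EGMTWX|=25/8, |HU|=69/8
final tree: (((E:2,M:2):9/2,((G:7/2,X:7/2):21/8,(T:3/2,W:3/2):37/8):3/8):25/8,(H:1,U:1):69/8)
total length: 319/8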